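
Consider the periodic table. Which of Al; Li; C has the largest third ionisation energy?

Li

After 2 electrons have been removed, what remains? Al²⁺ still has 1 valence electron; Li²⁺ is already 1 electron into the core; C²⁺ still has 2 valence electrons.
Core electrons are held far more tightly than valence electrons, so Li tops the IE_3 order.
Valence configurations: Al²⁺ [Ne]3s¹, C²⁺ [He]2s².
The numbers (kJ/mol): Al 2745, Li 11815, C 4620.
Putting it together, IE_3: Al < C < Li.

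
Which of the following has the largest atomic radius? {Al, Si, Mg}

Mg

Mg is in period 3, group 2; Al is in period 3, group 13; Si is in period 3, group 14.
Across a period the added protons contract the valence shell; down a group each new principal shell makes the atom larger.
All lie in period 3, so atomic radius increases right to left.
The largest atomic radius among these belongs to Mg.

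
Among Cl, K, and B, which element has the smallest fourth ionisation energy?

The fourth ionization energy removes an electron from the +3 ion. For each element: Cl³⁺ still has 4 valence electrons; K³⁺ is already 2 electrons into the core; B³⁺ is the bare [He] core.
Pulling an electron out of a noble-gas core costs far more than removing a remaining valence electron, so K and B sit at the high end of IE_4.
Tabulated IE_4 (kJ/mol): Cl 5159, K 5877, B 25026.
Overall IE_4 order: Cl < K < B.

Cl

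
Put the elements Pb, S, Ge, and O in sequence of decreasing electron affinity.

O is in period 2, group 16; S is in period 3, group 16; Ge is in period 4, group 14; Pb is in period 6, group 14.
Atoms with high Z_eff and room in the valence shell (especially the halogens) have the most exothermic electron affinities.
Here both period and group differ, so the two effects have to be weighed against each other.
Ge > Pb: they share group 14; the group trend gives Ge the larger value.
O > Ge: both effects reinforce here, so O is clearly the higher of the two.
S > O: this pair runs against the simple trend — see the exception note.
Note the exception: S has a higher electron affinity than O, contrary to the simple trend — the compact 2p subshell of O repels the added electron more than S's larger 3p does.
Approximate values (kJ/mol): O 141, S 200, Ge 119, Pb 35.
So from highest to lowest: S > O > Ge > Pb.

S > O > Ge > Pb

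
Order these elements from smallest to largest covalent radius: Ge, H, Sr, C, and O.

H < O < C < Ge < Sr

Across a period the added protons contract the valence shell; down a group each new principal shell makes the atom larger.
These span different periods and groups, so the two trends combine.
O > H: period and group pull opposite ways; the down-group shift dominates (63 vs 32 pm).
C > O: both are in period 2; the period trend gives C the larger value.
Ge > C: they share group 14; the group trend gives Ge the larger value.
Sr > Ge: relative to Ge, both the across-period and down-group shifts push Sr's atomic radius up.
Approximate values (pm): H 32, C 75, O 63, Ge 121, Sr 185.
So from smallest to largest: H < O < C < Ge < Sr.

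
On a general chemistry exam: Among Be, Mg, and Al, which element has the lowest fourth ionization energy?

IE_4 is the cost of taking one more electron from the +3 cation: Be³⁺ is already 1 electron into the core; Mg³⁺ is already 1 electron into the core; Al³⁺ is the bare [Ne] core.
All of these are removing an electron from a noble-gas core or deeper; the smaller core (lower principal quantum number) is held far more tightly, and within a period the higher nuclear charge binds the same core more tightly.
Approximate IE_4 values (kJ/mol): Be 21007, Mg 10543, Al 11577.
So the fourth ionization energies run Mg < Al < Be.

Mg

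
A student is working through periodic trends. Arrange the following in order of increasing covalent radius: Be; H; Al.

H is in period 1, group 1; Be is in period 2, group 2; Al is in period 3, group 13.
Radius decreases left→right (rising Z_eff, same n) and increases top→bottom (higher n).
A diagonal step moves right (one effect) and down (the opposite effect) at once.
Be > H: the two effects oppose for this pair; the down-group effect wins (102 vs 32 pm).
Al > Be: period and group pull opposite ways; the down-group shift dominates (126 vs 102 pm).
Tabulated atomic radius (pm): H 32, Be 102, Al 126.
So from smallest to largest: H < Be < Al.

H < Be < Al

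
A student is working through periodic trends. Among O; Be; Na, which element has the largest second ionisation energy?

After 1 electron has been removed, what remains? O⁺ still has 5 valence electrons; Be⁺ still has 1 valence electron; Na⁺ is the bare [Ne] core.
Pulling an electron out of a noble-gas core costs far more than removing a remaining valence electron, so Na sits at the high end of IE_2.
Valence configurations: O⁺ [He]2s²2p³, Be⁺ [He]2s¹.
Approximate IE_2 values (kJ/mol): O 3388, Be 1757, Na 4562.
Hence IE_2: Be < O < Na.

Na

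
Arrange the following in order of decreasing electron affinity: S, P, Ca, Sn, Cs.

S > Sn > P > Cs > Ca

P is in period 3, group 15; S is in period 3, group 16; Ca is in period 4, group 2; Sn is in period 5, group 14; Cs is in period 6, group 1.
Atoms with high Z_eff and room in the valence shell (especially the halogens) have the most exothermic electron affinities.
Here both period and group differ, so the two effects have to be weighed against each other.
Cs > Ca: this pair runs against the simple trend — see the exception note.
P > Cs: both effects reinforce here, so P is clearly the higher of the two.
Sn > P: this pair runs against the simple trend — see the exception note.
S > Sn: relative to Sn, both the across-period and down-group shifts push S's electron affinity up.
Note the exception: Cs has a higher electron affinity than Ca, contrary to the simple trend — adding an electron to Ca (ns²) has to open a new, higher-energy np subshell, which is unfavourable.
Note the exception: Sn has a higher electron affinity than P, contrary to the simple trend — adding an electron to P's half-filled np³ subshell costs electron-pairing energy.
Approximate values (kJ/mol): P 72, S 200, Ca 2, Sn 107, Cs 46.
So from highest to lowest: S > Sn > P > Cs > Ca.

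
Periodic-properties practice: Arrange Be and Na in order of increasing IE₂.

Be < Na

After 1 electron has been removed, what remains? Be⁺ still has 1 valence electron; Na⁺ is the bare [Ne] core.
Pulling an electron out of a noble-gas core costs far more than removing a remaining valence electron, so Na sits at the high end of IE_2.
Tabulated IE_2 (kJ/mol): Be 1757, Na 4562.
Overall IE_2 order: Be < Na.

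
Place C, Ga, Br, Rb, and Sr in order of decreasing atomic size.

Rb > Sr > Ga > Br > C

C is in period 2, group 14; Ga is in period 4, group 13; Br is in period 4, group 17; Rb is in period 5, group 1; Sr is in period 5, group 2.
Across a period the added protons contract the valence shell; down a group each new principal shell makes the atom larger.
These span different periods and groups, so the two trends combine.
Br > C: the two effects oppose for this pair; the down-group effect wins (114 vs 75 pm).
Ga > Br: Ga lies to the left of Br in period 4, so the across-period effect alone puts Ga larger.
Sr > Ga: both effects reinforce here, so Sr is clearly the larger of the two.
Rb > Sr: Rb lies to the left of Sr in period 5, so the across-period effect alone puts Rb larger.
Tabulated atomic radius (pm): C 75, Ga 124, Br 114, Rb 210, Sr 185.
So from largest to smallest: Rb > Sr > Ga > Br > C.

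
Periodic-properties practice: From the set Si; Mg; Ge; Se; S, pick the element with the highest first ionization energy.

S

Mg is in period 3, group 2; Si is in period 3, group 14; S is in period 3, group 16; Ge is in period 4, group 14; Se is in period 4, group 16.
First ionization energy rises across a period (greater Z_eff holds electrons more tightly) and falls down a group (valence electrons are farther from the nucleus).
These span different periods and groups, so the two trends combine.
Ge > Mg: the two effects oppose for this pair; the across-period effect wins (762 vs 738 kJ/mol).
Si > Ge: Si sits above Ge in group 14, so the down-group effect alone puts Si higher.
Se > Si: the two effects oppose for this pair; the across-period effect wins (941 vs 786 kJ/mol).
S > Se: S sits above Se in group 16, so the down-group effect alone puts S higher.
For reference (kJ/mol): Mg 738, Si 786, S 1000, Ge 762, Se 941.
The highest first ionization energy among these belongs to S.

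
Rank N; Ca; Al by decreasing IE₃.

Ca, N, Al

IE_3 is the cost of taking one more electron from the +2 cation: N²⁺ still has 3 valence electrons; Ca²⁺ is the bare [Ar] core; Al²⁺ still has 1 valence electron.
Pulling an electron out of a noble-gas core costs far more than removing a remaining valence electron, so Ca sits at the high end of IE_3.
Valence configurations: N²⁺ [He]2s²2p¹, Al²⁺ [Ne]3s¹.
Approximate IE_3 values (kJ/mol): N 4578, Ca 4912, Al 2745.
Putting it together, IE_3: Al < N < Ca.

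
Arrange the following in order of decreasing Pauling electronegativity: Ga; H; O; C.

O > C > H > Ga

EN rises left→right (higher Z_eff, smaller atoms) and falls top→bottom (larger, more shielded atoms).
These span different periods and groups, so the two trends combine.
H > Ga: period and group pull opposite ways; the down-group shift dominates (2.20 vs 1.81).
C > H: the two effects oppose for this pair; the across-period effect wins (2.55 vs 2.20).
O > C: O lies to the right of C in period 2, so the across-period effect alone puts O higher.
For reference (Pauling): H 2.20, C 2.55, O 3.44, Ga 1.81.
So from highest to lowest: O > C > H > Ga.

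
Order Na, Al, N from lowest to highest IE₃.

Al < N < Na

After 2 electrons have been removed, what remains? Na²⁺ is already 1 electron into the core; Al²⁺ still has 1 valence electron; N²⁺ still has 3 valence electrons.
Breaking into a closed-shell core is much more expensive than removing a leftover valence electron — Na has the largest IE_3 here.
Valence configurations: Al²⁺ [Ne]3s¹, N²⁺ [He]2s²2p¹.
Approximate IE_3 values (kJ/mol): Na 6910, Al 2745, N 4578.
So the third ionization energies run Al < N < Na.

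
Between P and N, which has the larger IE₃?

The third ionization energy removes an electron from the +2 ion. For each element: P²⁺ still has 3 valence electrons; N²⁺ still has 3 valence electrons.
All are still removing valence electrons, so compare the +2 ions as you would atoms: IE_3 generally rises across a period (higher Z_eff) and falls down a group (larger shell), subject to the usual subshell exceptions.
Valence configurations: P²⁺ [Ne]3s²3p¹, N²⁺ [He]2s²2p¹.
The numbers (kJ/mol): P 2914, N 4578.
Putting it together, IE_3: P < N.

N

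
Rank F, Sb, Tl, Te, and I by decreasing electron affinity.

F, I, Te, Sb, Tl

Atoms with high Z_eff and room in the valence shell (especially the halogens) have the most exothermic electron affinities.
Neither a single period nor a single group — weigh both effects.
Sb > Tl: both effects reinforce here, so Sb is clearly the higher of the two.
Te > Sb: both are in period 5; the period trend gives Te the larger value.
I > Te: I lies to the right of Te in period 5, so the across-period effect alone puts I higher.
F > I: they share group 17; the group trend gives F the larger value.
Approximate values (kJ/mol): F 328, Sb 103, Te 190, I 295, Tl 19.
So from highest to lowest: F > I > Te > Sb > Tl.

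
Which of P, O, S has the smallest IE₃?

Consider each +2 ion: P²⁺ still has 3 valence electrons; O²⁺ still has 4 valence electrons; S²⁺ still has 4 valence electrons.
All are still removing valence electrons, so compare the +2 ions as you would atoms: IE_3 generally rises across a period (higher Z_eff) and falls down a group (larger shell), subject to the usual subshell exceptions.
Valence configurations: P²⁺ [Ne]3s²3p¹, O²⁺ [He]2s²2p², S²⁺ [Ne]3s²3p².
Approximate IE_3 values (kJ/mol): P 2914, O 5300, S 3357.
Putting it together, IE_3: P < S < O.

P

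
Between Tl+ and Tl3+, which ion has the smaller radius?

Tl3+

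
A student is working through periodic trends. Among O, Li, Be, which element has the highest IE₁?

O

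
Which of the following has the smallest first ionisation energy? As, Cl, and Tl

Tl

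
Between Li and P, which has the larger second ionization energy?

Li

Consider each +1 ion: Li⁺ is the bare [He] core; P⁺ still has 4 valence electrons.
Breaking into a closed-shell core is much more expensive than removing a leftover valence electron — Li has the largest IE_2 here.
Tabulated IE_2 (kJ/mol): Li 7298, P 1907.
So the second ionization energies run P < Li.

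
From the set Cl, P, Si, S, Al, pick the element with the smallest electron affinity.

Al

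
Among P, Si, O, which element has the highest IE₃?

IE_3 is the cost of taking one more electron from the +2 cation: P²⁺ still has 3 valence electrons; Si²⁺ still has 2 valence electrons; O²⁺ still has 4 valence electrons.
All are still removing valence electrons, so compare the +2 ions as you would atoms: IE_3 generally rises across a period (higher Z_eff) and falls down a group (larger shell), subject to the usual subshell exceptions.
Valence configurations: P²⁺ [Ne]3s²3p¹, Si²⁺ [Ne]3s², O²⁺ [He]2s²2p².
P²⁺ loses a lone 3p electron whereas Si²⁺ must break into a filled 3s² pair, so IE_3(Si) > IE_3(P) even though P has the higher nuclear charge.
Approximate IE_3 values (kJ/mol): P 2914, Si 3232, O 5300.
Overall IE_3 order: P < Si < O.

O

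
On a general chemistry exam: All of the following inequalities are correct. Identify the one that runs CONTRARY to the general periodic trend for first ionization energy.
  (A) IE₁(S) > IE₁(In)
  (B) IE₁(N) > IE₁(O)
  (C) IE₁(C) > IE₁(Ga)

(B)

The general trend: first ionization energy increases across a period and decreases down a group.
(A) S (period 3, group 16) vs In (period 5, group 13): the stated order agrees with the simple trend.
(B) N (period 2, group 15) vs O (period 2, group 16): the stated order contradicts the simple trend.
(C) C (period 2, group 14) vs Ga (period 4, group 13): the stated order agrees with the simple trend.
The exception is (B): pairing an electron in O's 2p⁴ costs repulsion energy, so O ionizes more easily than half-filled N (2p³).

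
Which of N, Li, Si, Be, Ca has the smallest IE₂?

After 1 electron has been removed, what remains? N⁺ still has 4 valence electrons; Li⁺ is the bare [He] core; Si⁺ still has 3 valence electrons; Be⁺ still has 1 valence electron; Ca⁺ still has 1 valence electron.
Core electrons are held far more tightly than valence electrons, so Li tops the IE_2 order.
Valence configurations: N⁺ [He]2s²2p², Si⁺ [Ne]3s²3p¹, Be⁺ [He]2s¹, Ca⁺ [Ar]4s¹.
Approximate IE_2 values (kJ/mol): N 2856, Li 7298, Si 1577, Be 1757, Ca 1145.
So the second ionization energies run Ca < Si < Be < N < Li.

Ca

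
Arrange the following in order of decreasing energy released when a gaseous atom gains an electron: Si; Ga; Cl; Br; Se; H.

Atoms with high Z_eff and room in the valence shell (especially the halogens) have the most exothermic electron affinities.
Neither a single period nor a single group — weigh both effects.
H > Ga: period and group pull opposite ways; the down-group shift dominates (73 vs 29 kJ/mol).
Si > H: the two effects oppose for this pair; the across-period effect wins (134 vs 73 kJ/mol).
Se > Si: period and group pull opposite ways; the across-period shift dominates (195 vs 134 kJ/mol).
Br > Se: both are in period 4; the period trend gives Br the larger value.
Cl > Br: Cl sits above Br in group 17, so the down-group effect alone puts Cl higher.
For reference (kJ/mol): H 73, Si 134, Cl 349, Ga 29, Se 195, Br 325.
So from highest to lowest: Cl > Br > Se > Si > H > Ga.

Cl > Br > Se > Si > H > Ga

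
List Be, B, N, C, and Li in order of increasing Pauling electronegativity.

Electronegativity increases across a period and decreases down a group, tracking effective nuclear charge and atomic size.
All lie in period 2, so electronegativity increases left to right.
So from lowest to highest: Li < Be < B < C < N.

Li < Be < B < C < N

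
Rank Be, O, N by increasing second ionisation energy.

Consider each +1 ion: Be⁺ still has 1 valence electron; O⁺ still has 5 valence electrons; N⁺ still has 4 valence electrons.
All are still removing valence electrons, so compare the +1 ions as you would atoms: IE_2 generally rises across a period (higher Z_eff) and falls down a group (larger shell), subject to the usual subshell exceptions.
Valence configurations: Be⁺ [He]2s¹, O⁺ [He]2s²2p³, N⁺ [He]2s²2p².
The numbers (kJ/mol): Be 1757, O 3388, N 2856.
So the second ionization energies run Be < N < O.

Be, N, O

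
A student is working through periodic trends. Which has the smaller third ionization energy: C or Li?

Consider each +2 ion: C²⁺ still has 2 valence electrons; Li²⁺ is already 1 electron into the core.
Core electrons are held far more tightly than valence electrons, so Li tops the IE_3 order.
The numbers (kJ/mol): C 4620, Li 11815.
Hence IE_3: C < Li.

C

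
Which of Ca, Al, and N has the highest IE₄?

Al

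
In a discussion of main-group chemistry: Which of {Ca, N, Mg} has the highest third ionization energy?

Consider each +2 ion: Ca²⁺ is the bare [Ar] core; N²⁺ still has 3 valence electrons; Mg²⁺ is the bare [Ne] core.
Breaking into a closed-shell core is much more expensive than removing a leftover valence electron — Ca and Mg have the largest IE_3 here.
Approximate IE_3 values (kJ/mol): Ca 4912, N 4578, Mg 7733.
Hence IE_3: N < Ca < Mg.

Mg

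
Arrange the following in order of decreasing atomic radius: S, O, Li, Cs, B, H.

Cs, Li, S, B, O, H

H is in period 1, group 1; Li is in period 2, group 1; B is in period 2, group 13; O is in period 2, group 16; S is in period 3, group 16; Cs is in period 6, group 1.
Moving right in a period, electrons are added to the same shell under a stronger nuclear pull, so atoms get smaller; moving down, a new shell is opened and atoms get larger.
These span different periods and groups, so the two trends combine.
O > H: the two effects oppose for this pair; the down-group effect wins (63 vs 32 pm).
B > O: B lies to the left of O in period 2, so the across-period effect alone puts B larger.
S > B: the two effects oppose for this pair; the down-group effect wins (103 vs 85 pm).
Li > S: period and group pull opposite ways; the across-period shift dominates (133 vs 103 pm).
Cs > Li: Cs sits below Li in group 1, so the down-group effect alone puts Cs larger.
Approximate values (pm): H 32, Li 133, B 85, O 63, S 103, Cs 232.
So from largest to smallest: Cs > Li > S > B > O > H.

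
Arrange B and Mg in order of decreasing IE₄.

Consider each +3 ion: B³⁺ is the bare [He] core; Mg³⁺ is already 1 electron into the core.
All of these are removing an electron from a noble-gas core or deeper; the smaller core (lower principal quantum number) is held far more tightly, and within a period the higher nuclear charge binds the same core more tightly.
Approximate IE_4 values (kJ/mol): B 25026, Mg 10543.
Overall IE_4 order: Mg < B.

B, Mg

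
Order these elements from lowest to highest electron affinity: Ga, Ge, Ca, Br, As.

EA tends to increase across a period and decrease down a group, though the pattern is less regular than for IE or radius.
All lie in period 4; the across-period trend (electron affinity increases left to right) applies, with the exception below.
Note the exception: Ge has a higher electron affinity than As, contrary to the simple trend — adding an electron to As's half-filled 4p³ is unfavourable, so Ge (4p²) has the more exothermic EA.
For reference (kJ/mol): Ca 2, Ga 29, Ge 119, As 78, Br 325.
So from lowest to highest: Ca < Ga < As < Ge < Br.

Ca < Ga < As < Ge < Br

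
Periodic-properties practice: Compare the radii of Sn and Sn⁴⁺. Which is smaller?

Forming Sn⁴⁺ removes 4 electrons from Sn. Fewer electrons for the same nuclear charge means less shielding and a higher Z_eff on the remaining electrons.
A cation is smaller than its parent atom: Sn⁴⁺ < Sn.

Sn⁴⁺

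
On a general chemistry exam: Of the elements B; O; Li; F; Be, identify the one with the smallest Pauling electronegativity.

EN rises left→right (higher Z_eff, smaller atoms) and falls top→bottom (larger, more shielded atoms).
All lie in period 2, so electronegativity increases left to right.
The smallest Pauling electronegativity among these belongs to Li.

Li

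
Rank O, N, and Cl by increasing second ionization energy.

Cl < N < O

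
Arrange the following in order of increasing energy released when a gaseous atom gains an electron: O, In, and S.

In, O, S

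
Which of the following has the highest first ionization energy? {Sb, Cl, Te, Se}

Cl

Cl is in period 3, group 17; Se is in period 4, group 16; Sb is in period 5, group 15; Te is in period 5, group 16.
IE₁ increases left→right with effective nuclear charge and decreases top→bottom as the valence shell moves farther out.
These span different periods and groups, so the two trends combine.
Te > Sb: Te lies to the right of Sb in period 5, so the across-period effect alone puts Te higher.
Se > Te: Se sits above Te in group 16, so the down-group effect alone puts Se higher.
Cl > Se: relative to Se, both the across-period and down-group shifts push Cl's first ionization energy up.
For reference (kJ/mol): Cl 1251, Se 941, Sb 831, Te 869.
The highest first ionization energy among these belongs to Cl.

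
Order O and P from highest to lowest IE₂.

O > P

After 1 electron has been removed, what remains? O⁺ still has 5 valence electrons; P⁺ still has 4 valence electrons.
All are still removing valence electrons, so compare the +1 ions as you would atoms: IE_2 generally rises across a period (higher Z_eff) and falls down a group (larger shell), subject to the usual subshell exceptions.
Valence configurations: O⁺ [He]2s²2p³, P⁺ [Ne]3s²3p².
The numbers (kJ/mol): O 3388, P 1907.
Hence IE_2: P < O.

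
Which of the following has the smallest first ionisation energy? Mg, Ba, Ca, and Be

Ba

Be is in period 2, group 2; Mg is in period 3, group 2; Ca is in period 4, group 2; Ba is in period 6, group 2.
Removing the outermost electron gets harder across a period and easier down a group.
All are in group 2, so first ionization energy increases up the group.
The smallest first ionisation energy among these belongs to Ba.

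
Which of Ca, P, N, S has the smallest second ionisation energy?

Ca

After 1 electron has been removed, what remains? Ca⁺ still has 1 valence electron; P⁺ still has 4 valence electrons; N⁺ still has 4 valence electrons; S⁺ still has 5 valence electrons.
All are still removing valence electrons, so compare the +1 ions as you would atoms: IE_2 generally rises across a period (higher Z_eff) and falls down a group (larger shell), subject to the usual subshell exceptions.
Valence configurations: Ca⁺ [Ar]4s¹, P⁺ [Ne]3s²3p², N⁺ [He]2s²2p², S⁺ [Ne]3s²3p³.
The numbers (kJ/mol): Ca 1145, P 1907, N 2856, S 2252.
So the second ionization energies run Ca < P < S < N.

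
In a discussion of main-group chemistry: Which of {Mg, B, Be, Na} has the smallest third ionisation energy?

B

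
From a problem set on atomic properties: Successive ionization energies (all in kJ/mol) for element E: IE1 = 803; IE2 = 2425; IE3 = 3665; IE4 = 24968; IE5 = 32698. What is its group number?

Group 13

Look for the largest jump between consecutive ionization energies: IE4/IE3 ≈ 6.8, far larger than any earlier ratio.
That jump marks the point where a core electron is being removed. So the atom has 3 valence electrons.
A main-group element with 3 valence electrons is in group 13.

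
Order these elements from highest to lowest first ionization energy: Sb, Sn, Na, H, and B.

H is in period 1, group 1; B is in period 2, group 13; Na is in period 3, group 1; Sn is in period 5, group 14; Sb is in period 5, group 15.
First ionization energy rises across a period (greater Z_eff holds electrons more tightly) and falls down a group (valence electrons are farther from the nucleus).
Here both period and group differ, so the two effects have to be weighed against each other.
Sn > Na: the two effects oppose for this pair; the across-period effect wins (709 vs 496 kJ/mol).
B > Sn: the two effects oppose for this pair; the down-group effect wins (801 vs 709 kJ/mol).
Sb > B: the two effects oppose for this pair; the across-period effect wins (831 vs 801 kJ/mol).
H > Sb: period and group pull opposite ways; the down-group shift dominates (1312 vs 831 kJ/mol).
Tabulated first ionization energy (kJ/mol): H 1312, B 801, Na 496, Sn 709, Sb 831.
So from highest to lowest: H > Sb > B > Sn > Na.

H, Sb, B, Sn, Na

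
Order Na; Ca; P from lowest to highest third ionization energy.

P < Ca < Na

Consider each +2 ion: Na²⁺ is already 1 electron into the core; Ca²⁺ is the bare [Ar] core; P²⁺ still has 3 valence electrons.
Pulling an electron out of a noble-gas core costs far more than removing a remaining valence electron, so Ca and Na sit at the high end of IE_3.
Approximate IE_3 values (kJ/mol): Na 6910, Ca 4912, P 2914.
Overall IE_3 order: P < Ca < Na.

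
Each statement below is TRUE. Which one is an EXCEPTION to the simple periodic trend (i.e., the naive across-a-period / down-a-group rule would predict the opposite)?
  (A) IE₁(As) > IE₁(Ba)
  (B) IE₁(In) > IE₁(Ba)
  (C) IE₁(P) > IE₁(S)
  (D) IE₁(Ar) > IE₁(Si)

(C)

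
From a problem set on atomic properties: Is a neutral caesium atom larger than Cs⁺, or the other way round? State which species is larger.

Cs

Forming Cs⁺ removes 1 electron from Cs. Fewer electrons for the same nuclear charge means less shielding and a higher Z_eff on the remaining electrons, and for main-group metals the entire outer shell is lost.
A cation is smaller than its parent atom: Cs⁺ < Cs.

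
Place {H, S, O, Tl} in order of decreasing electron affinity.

S, O, H, Tl

H is in period 1, group 1; O is in period 2, group 16; S is in period 3, group 16; Tl is in period 6, group 13.
Adding an electron releases more energy for atoms nearer the top right (short of the noble gases).
Neither a single period nor a single group — weigh both effects.
H > Tl: period and group pull opposite ways; the down-group shift dominates (73 vs 19 kJ/mol).
O > H: period and group pull opposite ways; the across-period shift dominates (141 vs 73 kJ/mol).
S > O: this pair runs against the simple trend — see the exception note.
Note the exception: S has a higher electron affinity than O, contrary to the simple trend — the compact 2p subshell of O repels the added electron more than S's larger 3p does.
Approximate values (kJ/mol): H 73, O 141, S 200, Tl 19.
So from highest to lowest: S > O > H > Tl.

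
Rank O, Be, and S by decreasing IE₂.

O, S, Be

After 1 electron has been removed, what remains? O⁺ still has 5 valence electrons; Be⁺ still has 1 valence electron; S⁺ still has 5 valence electrons.
All are still removing valence electrons, so compare the +1 ions as you would atoms: IE_2 generally rises across a period (higher Z_eff) and falls down a group (larger shell), subject to the usual subshell exceptions.
Valence configurations: O⁺ [He]2s²2p³, Be⁺ [He]2s¹, S⁺ [Ne]3s²3p³.
Approximate IE_2 values (kJ/mol): O 3388, Be 1757, S 2252.
Overall IE_2 order: Be < S < O.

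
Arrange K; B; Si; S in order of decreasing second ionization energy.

The second ionization energy removes an electron from the +1 ion. For each element: K⁺ is the bare [Ar] core; B⁺ still has 2 valence electrons; Si⁺ still has 3 valence electrons; S⁺ still has 5 valence electrons.
Core electrons are held far more tightly than valence electrons, so K tops the IE_2 order.
Valence configurations: B⁺ [He]2s², Si⁺ [Ne]3s²3p¹, S⁺ [Ne]3s²3p³.
Approximate IE_2 values (kJ/mol): K 3052, B 2427, Si 1577, S 2252.
Putting it together, IE_2: Si < S < B < K.

K > B > S > Si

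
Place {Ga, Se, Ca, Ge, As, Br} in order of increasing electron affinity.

Ca < Ga < As < Ge < Se < Br

Ca is in period 4, group 2; Ga is in period 4, group 13; Ge is in period 4, group 14; As is in period 4, group 15; Se is in period 4, group 16; Br is in period 4, group 17.
Atoms with high Z_eff and room in the valence shell (especially the halogens) have the most exothermic electron affinities.
All lie in period 4; the across-period trend (electron affinity increases left to right) applies, with the exception below.
Note the exception: Ge has a higher electron affinity than As, contrary to the simple trend — adding an electron to As's half-filled 4p³ is unfavourable, so Ge (4p²) has the more exothermic EA.
Approximate values (kJ/mol): Ca 2, Ga 29, Ge 119, As 78, Se 195, Br 325.
So from lowest to highest: Ca < Ga < As < Ge < Se < Br.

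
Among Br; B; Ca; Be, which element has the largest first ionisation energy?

Br

Be is in period 2, group 2; B is in period 2, group 13; Ca is in period 4, group 2; Br is in period 4, group 17.
First ionization energy rises across a period (greater Z_eff holds electrons more tightly) and falls down a group (valence electrons are farther from the nucleus).
Here both period and group differ, so the two effects have to be weighed against each other.
B > Ca: relative to Ca, both the across-period and down-group shifts push B's first ionization energy up.
Be > B: this pair runs against the simple trend — see the exception note.
Br > Be: period and group pull opposite ways; the across-period shift dominates (1140 vs 900 kJ/mol).
Note the exception: Be has a higher first ionization energy than B, contrary to the simple trend — removing B's lone 2p electron is easier than breaking Be's filled 2s².
For reference (kJ/mol): Be 900, B 801, Ca 590, Br 1140.
The largest first ionisation energy among these belongs to Br.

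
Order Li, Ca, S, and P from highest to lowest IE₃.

After 2 electrons have been removed, what remains? Li²⁺ is already 1 electron into the core; Ca²⁺ is the bare [Ar] core; S²⁺ still has 4 valence electrons; P²⁺ still has 3 valence electrons.
Breaking into a closed-shell core is much more expensive than removing a leftover valence electron — Ca and Li have the largest IE_3 here.
Valence configurations: S²⁺ [Ne]3s²3p², P²⁺ [Ne]3s²3p¹.
The numbers (kJ/mol): Li 11815, Ca 4912, S 3357, P 2914.
Putting it together, IE_3: P < S < Ca < Li.

Li, Ca, S, P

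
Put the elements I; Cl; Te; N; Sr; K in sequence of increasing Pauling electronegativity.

N is in period 2, group 15; Cl is in period 3, group 17; K is in period 4, group 1; Sr is in period 5, group 2; Te is in period 5, group 16; I is in period 5, group 17.
EN rises left→right (higher Z_eff, smaller atoms) and falls top→bottom (larger, more shielded atoms).
Neither a single period nor a single group — weigh both effects.
Sr > K: the two effects oppose for this pair; the across-period effect wins (0.95 vs 0.82).
Te > Sr: Te lies to the right of Sr in period 5, so the across-period effect alone puts Te higher.
I > Te: I lies to the right of Te in period 5, so the across-period effect alone puts I higher.
N > I: period and group pull opposite ways; the down-group shift dominates (3.04 vs 2.66).
Cl > N: period and group pull opposite ways; the across-period shift dominates (3.16 vs 3.04).
Approximate values (Pauling): N 3.04, Cl 3.16, K 0.82, Sr 0.95, Te 2.10, I 2.66.
So from lowest to highest: K < Sr < Te < I < N < Cl.

K, Sr, Te, I, N, Cl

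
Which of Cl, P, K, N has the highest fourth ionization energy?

N

The fourth ionization energy removes an electron from the +3 ion. For each element: Cl³⁺ still has 4 valence electrons; P³⁺ still has 2 valence electrons; K³⁺ is already 2 electrons into the core; N³⁺ still has 2 valence electrons.
Usually core removal costs more than valence removal, but here the competition is close: a tightly held n=2 valence electron can cost more to remove than an n=3 core electron, so the actual values have to decide it.
Valence configurations: Cl³⁺ [Ne]3s²3p², P³⁺ [Ne]3s², N³⁺ [He]2s².
Tabulated IE_4 (kJ/mol): Cl 5159, P 4964, K 5877, N 7475.
So the fourth ionization energies run P < Cl < K < N.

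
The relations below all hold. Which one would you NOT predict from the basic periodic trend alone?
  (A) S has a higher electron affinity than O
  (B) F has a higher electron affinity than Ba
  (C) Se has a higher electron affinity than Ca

The general trend: electron affinity increases across a period and decreases down a group.
(A) S (period 3, group 16) vs O (period 2, group 16): the stated order contradicts the simple trend.
(B) F (period 2, group 17) vs Ba (period 6, group 2): the stated order agrees with the simple trend.
(C) Se (period 4, group 16) vs Ca (period 4, group 2): the stated order agrees with the simple trend.
The exception is (A): the compact 2p subshell of O repels the added electron more than S's larger 3p does.

(A)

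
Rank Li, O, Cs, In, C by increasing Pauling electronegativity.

Li is in period 2, group 1; C is in period 2, group 14; O is in period 2, group 16; In is in period 5, group 13; Cs is in period 6, group 1.
Electronegativity increases across a period and decreases down a group, tracking effective nuclear charge and atomic size.
Neither a single period nor a single group — weigh both effects.
Li > Cs: they share group 1; the group trend gives Li the larger value.
In > Li: the two effects oppose for this pair; the across-period effect wins (1.78 vs 0.98).
C > In: relative to In, both the across-period and down-group shifts push C's electronegativity up.
O > C: both are in period 2; the period trend gives O the larger value.
Tabulated electronegativity (Pauling): Li 0.98, C 2.55, O 3.44, In 1.78, Cs 0.79.
So from lowest to highest: Cs < Li < In < C < O.

Cs < Li < In < C < O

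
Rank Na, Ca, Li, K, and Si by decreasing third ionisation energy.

IE_3 is the cost of taking one more electron from the +2 cation: Na²⁺ is already 1 electron into the core; Ca²⁺ is the bare [Ar] core; Li²⁺ is already 1 electron into the core; K²⁺ is already 1 electron into the core; Si²⁺ still has 2 valence electrons.
Breaking into a closed-shell core is much more expensive than removing a leftover valence electron — K, Ca, Na and Li have the largest IE_3 here.
The numbers (kJ/mol): Na 6910, Ca 4912, Li 11815, K 4420, Si 3232.
Putting it together, IE_3: Si < K < Ca < Na < Li.

Li > Na > Ca > K > Si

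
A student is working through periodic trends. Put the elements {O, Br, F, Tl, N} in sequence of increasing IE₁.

Across a period the outer electron is held more tightly (higher IE₁); down a group it sits in a higher shell, more shielded, and comes off more easily.
These span different periods and groups, so the two trends combine.
Br > Tl: relative to Tl, both the across-period and down-group shifts push Br's first ionization energy up.
O > Br: the two effects oppose for this pair; the down-group effect wins (1314 vs 1140 kJ/mol).
N > O: this pair runs against the simple trend — see the exception note.
F > N: F lies to the right of N in period 2, so the across-period effect alone puts F higher.
Note the exception: N has a higher first ionization energy than O, contrary to the simple trend — pairing an electron in O's 2p⁴ costs repulsion energy, so O ionizes more easily than half-filled N (2p³).
Tabulated first ionization energy (kJ/mol): N 1402, O 1314, F 1681, Br 1140, Tl 589.
So from lowest to highest: Tl < Br < O < N < F.

Tl, Br, O, N, F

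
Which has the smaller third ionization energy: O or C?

After 2 electrons have been removed, what remains? O²⁺ still has 4 valence electrons; C²⁺ still has 2 valence electrons.
All are still removing valence electrons, so compare the +2 ions as you would atoms: IE_3 generally rises across a period (higher Z_eff) and falls down a group (larger shell), subject to the usual subshell exceptions.
Valence configurations: O²⁺ [He]2s²2p², C²⁺ [He]2s².
Tabulated IE_3 (kJ/mol): O 5300, C 4620.
Hence IE_3: C < O.

C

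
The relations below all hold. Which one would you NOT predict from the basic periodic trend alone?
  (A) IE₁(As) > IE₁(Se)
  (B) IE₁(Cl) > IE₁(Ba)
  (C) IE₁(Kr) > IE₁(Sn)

(A)

The general trend: IE₁ increases across a period and decreases down a group.
(A) As (period 4, group 15) vs Se (period 4, group 16): the stated order contradicts the simple trend.
(B) Cl (period 3, group 17) vs Ba (period 6, group 2): the stated order agrees with the simple trend.
(C) Kr (period 4, group 18) vs Sn (period 5, group 14): the stated order agrees with the simple trend.
The exception is (A): Se (4p⁴) ionizes more easily than half-filled As (4p³).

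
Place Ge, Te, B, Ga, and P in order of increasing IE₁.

B is in period 2, group 13; P is in period 3, group 15; Ga is in period 4, group 13; Ge is in period 4, group 14; Te is in period 5, group 16.
First ionization energy rises across a period (greater Z_eff holds electrons more tightly) and falls down a group (valence electrons are farther from the nucleus).
These span different periods and groups, so the two trends combine.
Ge > Ga: Ge lies to the right of Ga in period 4, so the across-period effect alone puts Ge higher.
B > Ge: the two effects oppose for this pair; the down-group effect wins (801 vs 762 kJ/mol).
Te > B: period and group pull opposite ways; the across-period shift dominates (869 vs 801 kJ/mol).
P > Te: period and group pull opposite ways; the down-group shift dominates (1012 vs 869 kJ/mol).
For reference (kJ/mol): B 801, P 1012, Ga 579, Ge 762, Te 869.
So from lowest to highest: Ga < Ge < B < Te < P.

Ga < Ge < B < Te < P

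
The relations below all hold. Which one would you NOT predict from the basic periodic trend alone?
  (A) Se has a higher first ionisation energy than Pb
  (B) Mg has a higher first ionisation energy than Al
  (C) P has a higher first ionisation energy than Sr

(B)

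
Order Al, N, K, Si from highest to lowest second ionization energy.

IE_2 is the cost of taking one more electron from the +1 cation: Al⁺ still has 2 valence electrons; N⁺ still has 4 valence electrons; K⁺ is the bare [Ar] core; Si⁺ still has 3 valence electrons.
Core electrons are held far more tightly than valence electrons, so K tops the IE_2 order.
Valence configurations: Al⁺ [Ne]3s², N⁺ [He]2s²2p², Si⁺ [Ne]3s²3p¹.
Si⁺ loses a lone 3p electron whereas Al⁺ must break into a filled 3s² pair, so IE_2(Al) > IE_2(Si) even though Si has the higher nuclear charge.
Approximate IE_2 values (kJ/mol): Al 1817, N 2856, K 3052, Si 1577.
Hence IE_2: Si < Al < N < K.

K, N, Al, Si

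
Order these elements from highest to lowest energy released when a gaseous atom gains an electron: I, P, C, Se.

I, Se, C, P

C is in period 2, group 14; P is in period 3, group 15; Se is in period 4, group 16; I is in period 5, group 17.
Electron affinity generally becomes more exothermic across a period toward the halogens and less exothermic down a group.
A diagonal step moves right (one effect) and down (the opposite effect) at once.
C > P: period and group pull opposite ways; the down-group shift dominates (122 vs 72 kJ/mol).
Se > C: the two effects oppose for this pair; the across-period effect wins (195 vs 122 kJ/mol).
I > Se: period and group pull opposite ways; the across-period shift dominates (295 vs 195 kJ/mol).
Tabulated electron affinity (kJ/mol): C 122, P 72, Se 195, I 295.
So from highest to lowest: I > Se > C > P.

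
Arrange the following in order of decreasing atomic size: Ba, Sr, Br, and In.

Across a period the added protons contract the valence shell; down a group each new principal shell makes the atom larger.
Neither a single period nor a single group — weigh both effects.
In > Br: relative to Br, both the across-period and down-group shifts push In's atomic radius up.
Sr > In: Sr lies to the left of In in period 5, so the across-period effect alone puts Sr larger.
Ba > Sr: Ba sits below Sr in group 2, so the down-group effect alone puts Ba larger.
Tabulated atomic radius (pm): Br 114, Sr 185, In 142, Ba 196.
So from largest to smallest: Ba > Sr > In > Br.

Ba, Sr, In, Br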